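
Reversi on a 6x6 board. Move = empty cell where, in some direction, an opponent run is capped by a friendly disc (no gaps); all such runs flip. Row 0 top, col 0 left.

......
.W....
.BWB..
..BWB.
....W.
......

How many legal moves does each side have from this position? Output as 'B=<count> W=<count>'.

-- B to move --
(0,0): no bracket -> illegal
(0,1): flips 1 -> legal
(0,2): no bracket -> illegal
(1,0): no bracket -> illegal
(1,2): flips 1 -> legal
(1,3): no bracket -> illegal
(2,0): no bracket -> illegal
(2,4): no bracket -> illegal
(3,1): no bracket -> illegal
(3,5): no bracket -> illegal
(4,2): no bracket -> illegal
(4,3): flips 1 -> legal
(4,5): no bracket -> illegal
(5,3): no bracket -> illegal
(5,4): flips 1 -> legal
(5,5): no bracket -> illegal
B mobility = 4
-- W to move --
(1,0): no bracket -> illegal
(1,2): no bracket -> illegal
(1,3): flips 1 -> legal
(1,4): no bracket -> illegal
(2,0): flips 1 -> legal
(2,4): flips 2 -> legal
(2,5): no bracket -> illegal
(3,0): no bracket -> illegal
(3,1): flips 2 -> legal
(3,5): flips 1 -> legal
(4,1): no bracket -> illegal
(4,2): flips 1 -> legal
(4,3): no bracket -> illegal
(4,5): no bracket -> illegal
W mobility = 6

Answer: B=4 W=6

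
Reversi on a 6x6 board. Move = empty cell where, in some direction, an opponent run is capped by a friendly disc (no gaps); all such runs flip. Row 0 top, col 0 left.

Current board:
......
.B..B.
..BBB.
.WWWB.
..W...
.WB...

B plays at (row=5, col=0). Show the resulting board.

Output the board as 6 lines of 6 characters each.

Place B at (5,0); scan 8 dirs for brackets.
Dir NW: edge -> no flip
Dir N: first cell '.' (not opp) -> no flip
Dir NE: first cell '.' (not opp) -> no flip
Dir W: edge -> no flip
Dir E: opp run (5,1) capped by B -> flip
Dir SW: edge -> no flip
Dir S: edge -> no flip
Dir SE: edge -> no flip
All flips: (5,1)

Answer: ......
.B..B.
..BBB.
.WWWB.
..W...
BBB...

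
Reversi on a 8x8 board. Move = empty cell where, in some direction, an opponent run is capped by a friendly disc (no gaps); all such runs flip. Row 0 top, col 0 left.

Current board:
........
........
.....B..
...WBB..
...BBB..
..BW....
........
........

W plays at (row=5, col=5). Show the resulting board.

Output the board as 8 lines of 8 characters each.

Place W at (5,5); scan 8 dirs for brackets.
Dir NW: opp run (4,4) capped by W -> flip
Dir N: opp run (4,5) (3,5) (2,5), next='.' -> no flip
Dir NE: first cell '.' (not opp) -> no flip
Dir W: first cell '.' (not opp) -> no flip
Dir E: first cell '.' (not opp) -> no flip
Dir SW: first cell '.' (not opp) -> no flip
Dir S: first cell '.' (not opp) -> no flip
Dir SE: first cell '.' (not opp) -> no flip
All flips: (4,4)

Answer: ........
........
.....B..
...WBB..
...BWB..
..BW.W..
........
........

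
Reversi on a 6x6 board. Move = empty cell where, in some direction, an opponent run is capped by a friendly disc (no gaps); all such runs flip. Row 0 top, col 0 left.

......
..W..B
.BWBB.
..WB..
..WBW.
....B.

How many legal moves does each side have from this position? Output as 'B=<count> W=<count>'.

-- B to move --
(0,1): flips 1 -> legal
(0,2): no bracket -> illegal
(0,3): flips 1 -> legal
(1,1): flips 1 -> legal
(1,3): no bracket -> illegal
(3,1): flips 1 -> legal
(3,4): flips 1 -> legal
(3,5): no bracket -> illegal
(4,1): flips 2 -> legal
(4,5): flips 1 -> legal
(5,1): flips 1 -> legal
(5,2): no bracket -> illegal
(5,3): no bracket -> illegal
(5,5): flips 1 -> legal
B mobility = 9
-- W to move --
(0,4): no bracket -> illegal
(0,5): no bracket -> illegal
(1,0): flips 1 -> legal
(1,1): no bracket -> illegal
(1,3): no bracket -> illegal
(1,4): flips 1 -> legal
(2,0): flips 1 -> legal
(2,5): flips 2 -> legal
(3,0): flips 1 -> legal
(3,1): no bracket -> illegal
(3,4): flips 2 -> legal
(3,5): no bracket -> illegal
(4,5): no bracket -> illegal
(5,2): no bracket -> illegal
(5,3): no bracket -> illegal
(5,5): no bracket -> illegal
W mobility = 6

Answer: B=9 W=6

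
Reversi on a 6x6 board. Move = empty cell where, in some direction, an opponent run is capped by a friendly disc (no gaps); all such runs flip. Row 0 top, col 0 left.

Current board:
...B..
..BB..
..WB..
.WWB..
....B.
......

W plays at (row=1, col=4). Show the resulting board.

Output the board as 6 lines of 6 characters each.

Answer: ...B..
..BBW.
..WW..
.WWB..
....B.
......

Derivation:
Place W at (1,4); scan 8 dirs for brackets.
Dir NW: opp run (0,3), next=edge -> no flip
Dir N: first cell '.' (not opp) -> no flip
Dir NE: first cell '.' (not opp) -> no flip
Dir W: opp run (1,3) (1,2), next='.' -> no flip
Dir E: first cell '.' (not opp) -> no flip
Dir SW: opp run (2,3) capped by W -> flip
Dir S: first cell '.' (not opp) -> no flip
Dir SE: first cell '.' (not opp) -> no flip
All flips: (2,3)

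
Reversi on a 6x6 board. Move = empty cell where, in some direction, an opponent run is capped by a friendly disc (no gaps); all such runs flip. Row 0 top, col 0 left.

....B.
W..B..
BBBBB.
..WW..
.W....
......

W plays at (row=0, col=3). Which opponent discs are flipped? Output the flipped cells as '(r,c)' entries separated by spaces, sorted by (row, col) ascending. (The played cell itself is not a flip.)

Dir NW: edge -> no flip
Dir N: edge -> no flip
Dir NE: edge -> no flip
Dir W: first cell '.' (not opp) -> no flip
Dir E: opp run (0,4), next='.' -> no flip
Dir SW: first cell '.' (not opp) -> no flip
Dir S: opp run (1,3) (2,3) capped by W -> flip
Dir SE: first cell '.' (not opp) -> no flip

Answer: (1,3) (2,3)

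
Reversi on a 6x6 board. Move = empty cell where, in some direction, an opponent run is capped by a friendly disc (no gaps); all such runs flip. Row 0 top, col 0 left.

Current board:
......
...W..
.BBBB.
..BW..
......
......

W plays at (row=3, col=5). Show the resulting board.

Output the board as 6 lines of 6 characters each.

Place W at (3,5); scan 8 dirs for brackets.
Dir NW: opp run (2,4) capped by W -> flip
Dir N: first cell '.' (not opp) -> no flip
Dir NE: edge -> no flip
Dir W: first cell '.' (not opp) -> no flip
Dir E: edge -> no flip
Dir SW: first cell '.' (not opp) -> no flip
Dir S: first cell '.' (not opp) -> no flip
Dir SE: edge -> no flip
All flips: (2,4)

Answer: ......
...W..
.BBBW.
..BW.W
......
......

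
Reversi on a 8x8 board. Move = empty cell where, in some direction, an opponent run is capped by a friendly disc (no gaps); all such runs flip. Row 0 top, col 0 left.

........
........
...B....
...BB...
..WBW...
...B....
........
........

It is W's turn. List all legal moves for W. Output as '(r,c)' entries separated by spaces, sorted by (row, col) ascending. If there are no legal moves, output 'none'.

Answer: (2,2) (2,4) (6,2) (6,4)

Derivation:
(1,2): no bracket -> illegal
(1,3): no bracket -> illegal
(1,4): no bracket -> illegal
(2,2): flips 1 -> legal
(2,4): flips 2 -> legal
(2,5): no bracket -> illegal
(3,2): no bracket -> illegal
(3,5): no bracket -> illegal
(4,5): no bracket -> illegal
(5,2): no bracket -> illegal
(5,4): no bracket -> illegal
(6,2): flips 1 -> legal
(6,3): no bracket -> illegal
(6,4): flips 1 -> legal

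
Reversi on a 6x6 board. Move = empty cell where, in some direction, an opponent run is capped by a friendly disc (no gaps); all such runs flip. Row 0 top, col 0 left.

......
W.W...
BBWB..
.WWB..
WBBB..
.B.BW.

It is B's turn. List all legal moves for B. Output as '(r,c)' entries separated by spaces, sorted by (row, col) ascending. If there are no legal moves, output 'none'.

(0,0): flips 1 -> legal
(0,1): flips 1 -> legal
(0,2): flips 3 -> legal
(0,3): flips 1 -> legal
(1,1): flips 1 -> legal
(1,3): no bracket -> illegal
(3,0): flips 2 -> legal
(4,4): no bracket -> illegal
(4,5): no bracket -> illegal
(5,0): no bracket -> illegal
(5,5): flips 1 -> legal

Answer: (0,0) (0,1) (0,2) (0,3) (1,1) (3,0) (5,5)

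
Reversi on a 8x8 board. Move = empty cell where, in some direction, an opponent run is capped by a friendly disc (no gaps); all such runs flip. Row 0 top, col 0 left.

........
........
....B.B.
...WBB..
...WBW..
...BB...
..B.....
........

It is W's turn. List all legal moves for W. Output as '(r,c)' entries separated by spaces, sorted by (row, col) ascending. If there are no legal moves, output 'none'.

Answer: (1,5) (2,3) (2,5) (3,6) (5,5) (6,3) (6,5)

Derivation:
(1,3): no bracket -> illegal
(1,4): no bracket -> illegal
(1,5): flips 1 -> legal
(1,6): no bracket -> illegal
(1,7): no bracket -> illegal
(2,3): flips 1 -> legal
(2,5): flips 2 -> legal
(2,7): no bracket -> illegal
(3,6): flips 2 -> legal
(3,7): no bracket -> illegal
(4,2): no bracket -> illegal
(4,6): no bracket -> illegal
(5,1): no bracket -> illegal
(5,2): no bracket -> illegal
(5,5): flips 1 -> legal
(6,1): no bracket -> illegal
(6,3): flips 2 -> legal
(6,4): no bracket -> illegal
(6,5): flips 1 -> legal
(7,1): no bracket -> illegal
(7,2): no bracket -> illegal
(7,3): no bracket -> illegal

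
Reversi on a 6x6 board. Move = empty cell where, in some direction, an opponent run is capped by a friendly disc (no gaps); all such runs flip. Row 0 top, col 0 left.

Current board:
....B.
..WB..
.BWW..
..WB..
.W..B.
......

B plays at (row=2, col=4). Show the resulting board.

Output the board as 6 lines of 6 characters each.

Place B at (2,4); scan 8 dirs for brackets.
Dir NW: first cell 'B' (not opp) -> no flip
Dir N: first cell '.' (not opp) -> no flip
Dir NE: first cell '.' (not opp) -> no flip
Dir W: opp run (2,3) (2,2) capped by B -> flip
Dir E: first cell '.' (not opp) -> no flip
Dir SW: first cell 'B' (not opp) -> no flip
Dir S: first cell '.' (not opp) -> no flip
Dir SE: first cell '.' (not opp) -> no flip
All flips: (2,2) (2,3)

Answer: ....B.
..WB..
.BBBB.
..WB..
.W..B.
......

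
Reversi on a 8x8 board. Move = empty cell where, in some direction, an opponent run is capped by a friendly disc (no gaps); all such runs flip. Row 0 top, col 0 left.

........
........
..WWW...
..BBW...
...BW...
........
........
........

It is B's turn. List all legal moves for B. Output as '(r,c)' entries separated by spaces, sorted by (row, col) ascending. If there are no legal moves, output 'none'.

(1,1): flips 1 -> legal
(1,2): flips 1 -> legal
(1,3): flips 1 -> legal
(1,4): flips 1 -> legal
(1,5): flips 1 -> legal
(2,1): no bracket -> illegal
(2,5): flips 1 -> legal
(3,1): no bracket -> illegal
(3,5): flips 1 -> legal
(4,5): flips 1 -> legal
(5,3): no bracket -> illegal
(5,4): no bracket -> illegal
(5,5): flips 1 -> legal

Answer: (1,1) (1,2) (1,3) (1,4) (1,5) (2,5) (3,5) (4,5) (5,5)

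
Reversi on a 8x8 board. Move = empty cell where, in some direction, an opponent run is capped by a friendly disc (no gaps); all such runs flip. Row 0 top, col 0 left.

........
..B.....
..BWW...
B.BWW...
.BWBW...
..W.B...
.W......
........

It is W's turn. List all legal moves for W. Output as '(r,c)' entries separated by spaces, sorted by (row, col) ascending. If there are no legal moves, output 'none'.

Answer: (0,1) (0,2) (1,1) (2,1) (3,1) (4,0) (5,0) (5,3) (6,4)

Derivation:
(0,1): flips 1 -> legal
(0,2): flips 3 -> legal
(0,3): no bracket -> illegal
(1,1): flips 1 -> legal
(1,3): no bracket -> illegal
(2,0): no bracket -> illegal
(2,1): flips 1 -> legal
(3,1): flips 1 -> legal
(4,0): flips 1 -> legal
(4,5): no bracket -> illegal
(5,0): flips 2 -> legal
(5,1): no bracket -> illegal
(5,3): flips 1 -> legal
(5,5): no bracket -> illegal
(6,3): no bracket -> illegal
(6,4): flips 1 -> legal
(6,5): no bracket -> illegal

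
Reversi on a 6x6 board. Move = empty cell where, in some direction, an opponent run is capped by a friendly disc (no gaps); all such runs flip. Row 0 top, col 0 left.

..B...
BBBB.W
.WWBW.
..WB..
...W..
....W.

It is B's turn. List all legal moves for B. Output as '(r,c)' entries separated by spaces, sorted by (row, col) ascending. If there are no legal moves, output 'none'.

Answer: (2,0) (2,5) (3,0) (3,1) (3,5) (4,1) (4,2) (5,3)

Derivation:
(0,4): no bracket -> illegal
(0,5): no bracket -> illegal
(1,4): no bracket -> illegal
(2,0): flips 2 -> legal
(2,5): flips 1 -> legal
(3,0): flips 1 -> legal
(3,1): flips 3 -> legal
(3,4): no bracket -> illegal
(3,5): flips 1 -> legal
(4,1): flips 1 -> legal
(4,2): flips 2 -> legal
(4,4): no bracket -> illegal
(4,5): no bracket -> illegal
(5,2): no bracket -> illegal
(5,3): flips 1 -> legal
(5,5): no bracket -> illegal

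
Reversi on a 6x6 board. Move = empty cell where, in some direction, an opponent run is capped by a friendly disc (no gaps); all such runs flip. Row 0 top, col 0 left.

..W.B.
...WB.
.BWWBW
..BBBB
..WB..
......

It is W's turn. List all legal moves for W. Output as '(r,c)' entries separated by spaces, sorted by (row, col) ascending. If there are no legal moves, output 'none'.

Answer: (0,3) (0,5) (1,5) (2,0) (4,1) (4,4) (4,5) (5,2) (5,3)

Derivation:
(0,3): flips 1 -> legal
(0,5): flips 1 -> legal
(1,0): no bracket -> illegal
(1,1): no bracket -> illegal
(1,2): no bracket -> illegal
(1,5): flips 3 -> legal
(2,0): flips 1 -> legal
(3,0): no bracket -> illegal
(3,1): no bracket -> illegal
(4,1): flips 1 -> legal
(4,4): flips 2 -> legal
(4,5): flips 2 -> legal
(5,2): flips 2 -> legal
(5,3): flips 2 -> legal
(5,4): no bracket -> illegal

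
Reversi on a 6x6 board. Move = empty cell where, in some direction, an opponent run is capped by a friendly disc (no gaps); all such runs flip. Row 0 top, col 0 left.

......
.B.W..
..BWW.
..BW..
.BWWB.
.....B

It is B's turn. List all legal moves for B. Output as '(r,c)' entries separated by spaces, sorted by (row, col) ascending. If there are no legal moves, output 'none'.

Answer: (0,4) (1,4) (2,5) (3,4) (5,2) (5,4)

Derivation:
(0,2): no bracket -> illegal
(0,3): no bracket -> illegal
(0,4): flips 1 -> legal
(1,2): no bracket -> illegal
(1,4): flips 1 -> legal
(1,5): no bracket -> illegal
(2,5): flips 2 -> legal
(3,1): no bracket -> illegal
(3,4): flips 1 -> legal
(3,5): no bracket -> illegal
(5,1): no bracket -> illegal
(5,2): flips 1 -> legal
(5,3): no bracket -> illegal
(5,4): flips 1 -> legal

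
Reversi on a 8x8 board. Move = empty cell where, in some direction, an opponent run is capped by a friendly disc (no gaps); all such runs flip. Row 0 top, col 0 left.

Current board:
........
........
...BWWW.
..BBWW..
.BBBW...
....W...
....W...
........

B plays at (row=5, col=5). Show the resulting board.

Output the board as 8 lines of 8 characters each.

Answer: ........
........
...BWWW.
..BBWW..
.BBBB...
....WB..
....W...
........

Derivation:
Place B at (5,5); scan 8 dirs for brackets.
Dir NW: opp run (4,4) capped by B -> flip
Dir N: first cell '.' (not opp) -> no flip
Dir NE: first cell '.' (not opp) -> no flip
Dir W: opp run (5,4), next='.' -> no flip
Dir E: first cell '.' (not opp) -> no flip
Dir SW: opp run (6,4), next='.' -> no flip
Dir S: first cell '.' (not opp) -> no flip
Dir SE: first cell '.' (not opp) -> no flip
All flips: (4,4)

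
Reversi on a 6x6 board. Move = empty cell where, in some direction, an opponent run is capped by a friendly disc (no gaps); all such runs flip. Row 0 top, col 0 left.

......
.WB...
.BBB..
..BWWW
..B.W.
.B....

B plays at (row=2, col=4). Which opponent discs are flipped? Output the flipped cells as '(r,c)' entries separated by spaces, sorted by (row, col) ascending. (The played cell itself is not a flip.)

Dir NW: first cell '.' (not opp) -> no flip
Dir N: first cell '.' (not opp) -> no flip
Dir NE: first cell '.' (not opp) -> no flip
Dir W: first cell 'B' (not opp) -> no flip
Dir E: first cell '.' (not opp) -> no flip
Dir SW: opp run (3,3) capped by B -> flip
Dir S: opp run (3,4) (4,4), next='.' -> no flip
Dir SE: opp run (3,5), next=edge -> no flip

Answer: (3,3)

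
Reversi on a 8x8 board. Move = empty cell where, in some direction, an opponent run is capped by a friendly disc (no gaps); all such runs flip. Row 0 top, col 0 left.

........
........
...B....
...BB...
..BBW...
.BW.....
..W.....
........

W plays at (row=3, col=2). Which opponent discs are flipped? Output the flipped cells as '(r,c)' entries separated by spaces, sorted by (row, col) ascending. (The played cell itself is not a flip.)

Dir NW: first cell '.' (not opp) -> no flip
Dir N: first cell '.' (not opp) -> no flip
Dir NE: opp run (2,3), next='.' -> no flip
Dir W: first cell '.' (not opp) -> no flip
Dir E: opp run (3,3) (3,4), next='.' -> no flip
Dir SW: first cell '.' (not opp) -> no flip
Dir S: opp run (4,2) capped by W -> flip
Dir SE: opp run (4,3), next='.' -> no flip

Answer: (4,2)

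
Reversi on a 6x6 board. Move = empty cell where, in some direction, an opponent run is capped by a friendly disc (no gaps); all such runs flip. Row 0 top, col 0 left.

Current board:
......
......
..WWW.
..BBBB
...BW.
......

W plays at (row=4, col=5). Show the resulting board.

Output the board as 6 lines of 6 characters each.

Place W at (4,5); scan 8 dirs for brackets.
Dir NW: opp run (3,4) capped by W -> flip
Dir N: opp run (3,5), next='.' -> no flip
Dir NE: edge -> no flip
Dir W: first cell 'W' (not opp) -> no flip
Dir E: edge -> no flip
Dir SW: first cell '.' (not opp) -> no flip
Dir S: first cell '.' (not opp) -> no flip
Dir SE: edge -> no flip
All flips: (3,4)

Answer: ......
......
..WWW.
..BBWB
...BWW
......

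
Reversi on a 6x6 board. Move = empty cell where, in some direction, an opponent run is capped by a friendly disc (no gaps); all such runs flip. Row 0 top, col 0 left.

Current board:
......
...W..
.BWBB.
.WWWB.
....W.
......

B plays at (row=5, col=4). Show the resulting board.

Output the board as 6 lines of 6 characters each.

Place B at (5,4); scan 8 dirs for brackets.
Dir NW: first cell '.' (not opp) -> no flip
Dir N: opp run (4,4) capped by B -> flip
Dir NE: first cell '.' (not opp) -> no flip
Dir W: first cell '.' (not opp) -> no flip
Dir E: first cell '.' (not opp) -> no flip
Dir SW: edge -> no flip
Dir S: edge -> no flip
Dir SE: edge -> no flip
All flips: (4,4)

Answer: ......
...W..
.BWBB.
.WWWB.
....B.
....B.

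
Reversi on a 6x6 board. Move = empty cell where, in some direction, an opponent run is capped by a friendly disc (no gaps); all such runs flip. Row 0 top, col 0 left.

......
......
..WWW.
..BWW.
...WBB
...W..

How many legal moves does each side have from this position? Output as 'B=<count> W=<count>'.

Answer: B=6 W=7

Derivation:
-- B to move --
(1,1): flips 2 -> legal
(1,2): flips 3 -> legal
(1,3): no bracket -> illegal
(1,4): flips 3 -> legal
(1,5): no bracket -> illegal
(2,1): no bracket -> illegal
(2,5): no bracket -> illegal
(3,1): no bracket -> illegal
(3,5): flips 2 -> legal
(4,2): flips 1 -> legal
(5,2): no bracket -> illegal
(5,4): flips 1 -> legal
B mobility = 6
-- W to move --
(2,1): flips 1 -> legal
(3,1): flips 1 -> legal
(3,5): flips 1 -> legal
(4,1): flips 1 -> legal
(4,2): flips 1 -> legal
(5,4): flips 1 -> legal
(5,5): flips 1 -> legal
W mobility = 7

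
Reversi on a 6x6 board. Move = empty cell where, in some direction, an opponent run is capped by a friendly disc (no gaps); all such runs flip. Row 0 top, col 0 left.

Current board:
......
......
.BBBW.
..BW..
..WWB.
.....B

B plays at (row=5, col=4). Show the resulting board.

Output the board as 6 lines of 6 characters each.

Answer: ......
......
.BBBW.
..BW..
..WBB.
....BB

Derivation:
Place B at (5,4); scan 8 dirs for brackets.
Dir NW: opp run (4,3) capped by B -> flip
Dir N: first cell 'B' (not opp) -> no flip
Dir NE: first cell '.' (not opp) -> no flip
Dir W: first cell '.' (not opp) -> no flip
Dir E: first cell 'B' (not opp) -> no flip
Dir SW: edge -> no flip
Dir S: edge -> no flip
Dir SE: edge -> no flip
All flips: (4,3)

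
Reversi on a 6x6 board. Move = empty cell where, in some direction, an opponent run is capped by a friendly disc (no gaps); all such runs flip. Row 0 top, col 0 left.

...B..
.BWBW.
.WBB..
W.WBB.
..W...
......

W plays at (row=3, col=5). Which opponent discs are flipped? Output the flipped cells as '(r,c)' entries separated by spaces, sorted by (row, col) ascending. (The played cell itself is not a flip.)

Answer: (3,3) (3,4)

Derivation:
Dir NW: first cell '.' (not opp) -> no flip
Dir N: first cell '.' (not opp) -> no flip
Dir NE: edge -> no flip
Dir W: opp run (3,4) (3,3) capped by W -> flip
Dir E: edge -> no flip
Dir SW: first cell '.' (not opp) -> no flip
Dir S: first cell '.' (not opp) -> no flip
Dir SE: edge -> no flip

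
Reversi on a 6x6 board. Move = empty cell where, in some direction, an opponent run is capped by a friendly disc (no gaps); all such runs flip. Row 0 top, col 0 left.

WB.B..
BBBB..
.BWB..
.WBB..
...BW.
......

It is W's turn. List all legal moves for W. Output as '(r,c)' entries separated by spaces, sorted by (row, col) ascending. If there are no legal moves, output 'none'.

Answer: (0,2) (0,4) (2,0) (2,4) (3,4) (4,2)

Derivation:
(0,2): flips 2 -> legal
(0,4): flips 1 -> legal
(1,4): no bracket -> illegal
(2,0): flips 2 -> legal
(2,4): flips 1 -> legal
(3,0): no bracket -> illegal
(3,4): flips 2 -> legal
(4,1): no bracket -> illegal
(4,2): flips 2 -> legal
(5,2): no bracket -> illegal
(5,3): no bracket -> illegal
(5,4): no bracket -> illegal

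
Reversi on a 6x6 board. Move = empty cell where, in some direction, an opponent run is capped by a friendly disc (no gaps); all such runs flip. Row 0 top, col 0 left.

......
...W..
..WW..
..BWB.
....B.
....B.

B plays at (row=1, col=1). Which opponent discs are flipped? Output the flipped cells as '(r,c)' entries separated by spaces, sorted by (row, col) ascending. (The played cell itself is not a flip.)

Dir NW: first cell '.' (not opp) -> no flip
Dir N: first cell '.' (not opp) -> no flip
Dir NE: first cell '.' (not opp) -> no flip
Dir W: first cell '.' (not opp) -> no flip
Dir E: first cell '.' (not opp) -> no flip
Dir SW: first cell '.' (not opp) -> no flip
Dir S: first cell '.' (not opp) -> no flip
Dir SE: opp run (2,2) (3,3) capped by B -> flip

Answer: (2,2) (3,3)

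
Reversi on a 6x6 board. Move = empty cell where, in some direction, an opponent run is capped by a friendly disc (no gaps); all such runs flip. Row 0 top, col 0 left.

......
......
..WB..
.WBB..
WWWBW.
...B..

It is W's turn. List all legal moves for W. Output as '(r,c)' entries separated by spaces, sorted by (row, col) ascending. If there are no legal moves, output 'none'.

(1,2): no bracket -> illegal
(1,3): no bracket -> illegal
(1,4): flips 2 -> legal
(2,1): no bracket -> illegal
(2,4): flips 2 -> legal
(3,4): flips 2 -> legal
(5,2): no bracket -> illegal
(5,4): no bracket -> illegal

Answer: (1,4) (2,4) (3,4)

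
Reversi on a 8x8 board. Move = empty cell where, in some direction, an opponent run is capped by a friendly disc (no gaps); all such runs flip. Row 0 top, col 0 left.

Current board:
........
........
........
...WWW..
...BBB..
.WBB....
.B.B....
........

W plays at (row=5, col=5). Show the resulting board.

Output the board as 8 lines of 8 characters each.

Place W at (5,5); scan 8 dirs for brackets.
Dir NW: opp run (4,4) capped by W -> flip
Dir N: opp run (4,5) capped by W -> flip
Dir NE: first cell '.' (not opp) -> no flip
Dir W: first cell '.' (not opp) -> no flip
Dir E: first cell '.' (not opp) -> no flip
Dir SW: first cell '.' (not opp) -> no flip
Dir S: first cell '.' (not opp) -> no flip
Dir SE: first cell '.' (not opp) -> no flip
All flips: (4,4) (4,5)

Answer: ........
........
........
...WWW..
...BWW..
.WBB.W..
.B.B....
........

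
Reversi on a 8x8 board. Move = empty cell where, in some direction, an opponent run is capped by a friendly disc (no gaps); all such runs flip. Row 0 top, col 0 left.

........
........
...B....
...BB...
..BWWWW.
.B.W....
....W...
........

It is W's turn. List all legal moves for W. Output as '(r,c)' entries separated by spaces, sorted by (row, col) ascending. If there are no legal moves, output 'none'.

(1,2): flips 2 -> legal
(1,3): flips 2 -> legal
(1,4): no bracket -> illegal
(2,2): flips 1 -> legal
(2,4): flips 1 -> legal
(2,5): flips 1 -> legal
(3,1): flips 1 -> legal
(3,2): no bracket -> illegal
(3,5): no bracket -> illegal
(4,0): no bracket -> illegal
(4,1): flips 1 -> legal
(5,0): no bracket -> illegal
(5,2): no bracket -> illegal
(6,0): no bracket -> illegal
(6,1): no bracket -> illegal
(6,2): no bracket -> illegal

Answer: (1,2) (1,3) (2,2) (2,4) (2,5) (3,1) (4,1)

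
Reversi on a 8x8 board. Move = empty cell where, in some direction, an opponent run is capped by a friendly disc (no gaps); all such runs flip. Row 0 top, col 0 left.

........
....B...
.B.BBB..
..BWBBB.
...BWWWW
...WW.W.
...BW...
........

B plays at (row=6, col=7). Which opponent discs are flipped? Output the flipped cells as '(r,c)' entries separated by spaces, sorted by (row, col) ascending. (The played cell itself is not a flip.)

Dir NW: opp run (5,6) (4,5) capped by B -> flip
Dir N: first cell '.' (not opp) -> no flip
Dir NE: edge -> no flip
Dir W: first cell '.' (not opp) -> no flip
Dir E: edge -> no flip
Dir SW: first cell '.' (not opp) -> no flip
Dir S: first cell '.' (not opp) -> no flip
Dir SE: edge -> no flip

Answer: (4,5) (5,6)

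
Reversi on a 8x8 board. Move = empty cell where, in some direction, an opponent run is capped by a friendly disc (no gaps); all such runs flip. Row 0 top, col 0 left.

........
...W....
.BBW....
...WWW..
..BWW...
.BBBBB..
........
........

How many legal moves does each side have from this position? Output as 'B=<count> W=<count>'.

Answer: B=7 W=11

Derivation:
-- B to move --
(0,2): no bracket -> illegal
(0,3): flips 4 -> legal
(0,4): flips 1 -> legal
(1,2): no bracket -> illegal
(1,4): no bracket -> illegal
(2,4): flips 4 -> legal
(2,5): flips 2 -> legal
(2,6): flips 2 -> legal
(3,2): flips 1 -> legal
(3,6): no bracket -> illegal
(4,5): flips 2 -> legal
(4,6): no bracket -> illegal
B mobility = 7
-- W to move --
(1,0): no bracket -> illegal
(1,1): flips 1 -> legal
(1,2): no bracket -> illegal
(2,0): flips 2 -> legal
(3,0): no bracket -> illegal
(3,1): flips 1 -> legal
(3,2): no bracket -> illegal
(4,0): no bracket -> illegal
(4,1): flips 1 -> legal
(4,5): no bracket -> illegal
(4,6): no bracket -> illegal
(5,0): no bracket -> illegal
(5,6): no bracket -> illegal
(6,0): flips 2 -> legal
(6,1): flips 1 -> legal
(6,2): flips 1 -> legal
(6,3): flips 1 -> legal
(6,4): flips 1 -> legal
(6,5): flips 1 -> legal
(6,6): flips 1 -> legal
W mobility = 11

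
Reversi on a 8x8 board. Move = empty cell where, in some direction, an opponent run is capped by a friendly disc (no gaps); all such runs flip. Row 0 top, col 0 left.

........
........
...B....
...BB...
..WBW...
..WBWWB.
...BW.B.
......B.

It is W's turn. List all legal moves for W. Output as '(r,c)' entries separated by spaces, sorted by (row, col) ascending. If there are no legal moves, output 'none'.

(1,2): no bracket -> illegal
(1,3): no bracket -> illegal
(1,4): no bracket -> illegal
(2,2): flips 1 -> legal
(2,4): flips 2 -> legal
(2,5): flips 2 -> legal
(3,2): flips 1 -> legal
(3,5): no bracket -> illegal
(4,5): no bracket -> illegal
(4,6): no bracket -> illegal
(4,7): no bracket -> illegal
(5,7): flips 1 -> legal
(6,2): flips 2 -> legal
(6,5): no bracket -> illegal
(6,7): no bracket -> illegal
(7,2): flips 1 -> legal
(7,3): no bracket -> illegal
(7,4): flips 1 -> legal
(7,5): no bracket -> illegal
(7,7): flips 1 -> legal

Answer: (2,2) (2,4) (2,5) (3,2) (5,7) (6,2) (7,2) (7,4) (7,7)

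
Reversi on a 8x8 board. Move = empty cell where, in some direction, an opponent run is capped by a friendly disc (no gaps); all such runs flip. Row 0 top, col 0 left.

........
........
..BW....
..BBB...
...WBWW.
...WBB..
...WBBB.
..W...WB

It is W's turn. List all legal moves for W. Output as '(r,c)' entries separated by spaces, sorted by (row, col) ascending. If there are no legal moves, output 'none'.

Answer: (2,1) (2,5) (3,5) (4,1) (5,6) (6,7) (7,3) (7,5)

Derivation:
(1,1): no bracket -> illegal
(1,2): no bracket -> illegal
(1,3): no bracket -> illegal
(2,1): flips 2 -> legal
(2,4): no bracket -> illegal
(2,5): flips 1 -> legal
(3,1): no bracket -> illegal
(3,5): flips 1 -> legal
(4,1): flips 1 -> legal
(4,2): no bracket -> illegal
(5,6): flips 3 -> legal
(5,7): no bracket -> illegal
(6,7): flips 3 -> legal
(7,3): flips 2 -> legal
(7,4): no bracket -> illegal
(7,5): flips 3 -> legal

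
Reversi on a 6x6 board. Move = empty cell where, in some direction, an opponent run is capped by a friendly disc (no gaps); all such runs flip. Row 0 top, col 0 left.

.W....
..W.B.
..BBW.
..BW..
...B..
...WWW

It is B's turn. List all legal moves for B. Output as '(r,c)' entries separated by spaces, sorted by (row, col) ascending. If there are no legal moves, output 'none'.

(0,0): no bracket -> illegal
(0,2): flips 1 -> legal
(0,3): no bracket -> illegal
(1,0): no bracket -> illegal
(1,1): no bracket -> illegal
(1,3): no bracket -> illegal
(1,5): no bracket -> illegal
(2,1): no bracket -> illegal
(2,5): flips 1 -> legal
(3,4): flips 2 -> legal
(3,5): no bracket -> illegal
(4,2): no bracket -> illegal
(4,4): flips 1 -> legal
(4,5): no bracket -> illegal
(5,2): no bracket -> illegal

Answer: (0,2) (2,5) (3,4) (4,4)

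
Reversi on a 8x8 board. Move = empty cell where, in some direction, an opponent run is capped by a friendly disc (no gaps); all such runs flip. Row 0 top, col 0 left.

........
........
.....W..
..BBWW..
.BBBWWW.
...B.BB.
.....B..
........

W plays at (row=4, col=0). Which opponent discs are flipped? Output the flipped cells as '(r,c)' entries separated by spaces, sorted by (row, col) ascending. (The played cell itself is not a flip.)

Dir NW: edge -> no flip
Dir N: first cell '.' (not opp) -> no flip
Dir NE: first cell '.' (not opp) -> no flip
Dir W: edge -> no flip
Dir E: opp run (4,1) (4,2) (4,3) capped by W -> flip
Dir SW: edge -> no flip
Dir S: first cell '.' (not opp) -> no flip
Dir SE: first cell '.' (not opp) -> no flip

Answer: (4,1) (4,2) (4,3)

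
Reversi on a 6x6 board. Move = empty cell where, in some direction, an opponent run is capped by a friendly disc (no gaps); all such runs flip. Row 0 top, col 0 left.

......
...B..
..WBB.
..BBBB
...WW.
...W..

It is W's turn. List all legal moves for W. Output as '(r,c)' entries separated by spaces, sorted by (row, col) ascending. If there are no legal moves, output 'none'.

Answer: (0,3) (0,4) (1,4) (2,1) (2,5) (4,2)

Derivation:
(0,2): no bracket -> illegal
(0,3): flips 3 -> legal
(0,4): flips 1 -> legal
(1,2): no bracket -> illegal
(1,4): flips 2 -> legal
(1,5): no bracket -> illegal
(2,1): flips 1 -> legal
(2,5): flips 3 -> legal
(3,1): no bracket -> illegal
(4,1): no bracket -> illegal
(4,2): flips 1 -> legal
(4,5): no bracket -> illegal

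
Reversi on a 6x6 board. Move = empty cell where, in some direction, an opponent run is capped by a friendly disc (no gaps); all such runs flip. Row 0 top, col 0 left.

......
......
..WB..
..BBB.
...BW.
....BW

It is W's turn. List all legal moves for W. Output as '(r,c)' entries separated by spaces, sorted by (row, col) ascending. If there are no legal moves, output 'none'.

Answer: (2,4) (4,2) (5,3)

Derivation:
(1,2): no bracket -> illegal
(1,3): no bracket -> illegal
(1,4): no bracket -> illegal
(2,1): no bracket -> illegal
(2,4): flips 2 -> legal
(2,5): no bracket -> illegal
(3,1): no bracket -> illegal
(3,5): no bracket -> illegal
(4,1): no bracket -> illegal
(4,2): flips 2 -> legal
(4,5): no bracket -> illegal
(5,2): no bracket -> illegal
(5,3): flips 1 -> legal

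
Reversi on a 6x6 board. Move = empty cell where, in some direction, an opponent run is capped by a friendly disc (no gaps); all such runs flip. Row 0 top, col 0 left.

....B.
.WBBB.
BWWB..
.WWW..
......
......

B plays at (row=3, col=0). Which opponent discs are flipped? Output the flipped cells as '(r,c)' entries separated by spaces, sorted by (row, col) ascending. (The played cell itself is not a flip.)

Answer: (2,1)

Derivation:
Dir NW: edge -> no flip
Dir N: first cell 'B' (not opp) -> no flip
Dir NE: opp run (2,1) capped by B -> flip
Dir W: edge -> no flip
Dir E: opp run (3,1) (3,2) (3,3), next='.' -> no flip
Dir SW: edge -> no flip
Dir S: first cell '.' (not opp) -> no flip
Dir SE: first cell '.' (not opp) -> no flip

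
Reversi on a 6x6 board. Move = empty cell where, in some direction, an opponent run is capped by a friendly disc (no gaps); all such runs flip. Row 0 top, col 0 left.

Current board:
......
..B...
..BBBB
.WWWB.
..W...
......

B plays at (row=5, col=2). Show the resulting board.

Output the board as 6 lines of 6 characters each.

Answer: ......
..B...
..BBBB
.WBWB.
..B...
..B...

Derivation:
Place B at (5,2); scan 8 dirs for brackets.
Dir NW: first cell '.' (not opp) -> no flip
Dir N: opp run (4,2) (3,2) capped by B -> flip
Dir NE: first cell '.' (not opp) -> no flip
Dir W: first cell '.' (not opp) -> no flip
Dir E: first cell '.' (not opp) -> no flip
Dir SW: edge -> no flip
Dir S: edge -> no flip
Dir SE: edge -> no flip
All flips: (3,2) (4,2)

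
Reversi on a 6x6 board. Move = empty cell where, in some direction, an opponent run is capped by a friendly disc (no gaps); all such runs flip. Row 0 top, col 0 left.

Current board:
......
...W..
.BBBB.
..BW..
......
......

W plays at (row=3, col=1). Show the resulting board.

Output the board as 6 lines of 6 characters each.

Answer: ......
...W..
.BWBB.
.WWW..
......
......

Derivation:
Place W at (3,1); scan 8 dirs for brackets.
Dir NW: first cell '.' (not opp) -> no flip
Dir N: opp run (2,1), next='.' -> no flip
Dir NE: opp run (2,2) capped by W -> flip
Dir W: first cell '.' (not opp) -> no flip
Dir E: opp run (3,2) capped by W -> flip
Dir SW: first cell '.' (not opp) -> no flip
Dir S: first cell '.' (not opp) -> no flip
Dir SE: first cell '.' (not opp) -> no flip
All flips: (2,2) (3,2)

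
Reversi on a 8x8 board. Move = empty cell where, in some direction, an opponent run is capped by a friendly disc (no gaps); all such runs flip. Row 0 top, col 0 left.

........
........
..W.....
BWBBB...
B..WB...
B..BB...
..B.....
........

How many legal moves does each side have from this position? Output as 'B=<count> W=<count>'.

-- B to move --
(1,1): flips 1 -> legal
(1,2): flips 1 -> legal
(1,3): flips 2 -> legal
(2,0): no bracket -> illegal
(2,1): no bracket -> illegal
(2,3): no bracket -> illegal
(4,1): no bracket -> illegal
(4,2): flips 1 -> legal
(5,2): flips 1 -> legal
B mobility = 5
-- W to move --
(2,0): no bracket -> illegal
(2,1): flips 1 -> legal
(2,3): flips 1 -> legal
(2,4): no bracket -> illegal
(2,5): flips 1 -> legal
(3,5): flips 3 -> legal
(4,1): no bracket -> illegal
(4,2): flips 1 -> legal
(4,5): flips 1 -> legal
(5,1): no bracket -> illegal
(5,2): no bracket -> illegal
(5,5): flips 2 -> legal
(6,0): no bracket -> illegal
(6,1): no bracket -> illegal
(6,3): flips 1 -> legal
(6,4): no bracket -> illegal
(6,5): flips 1 -> legal
(7,1): no bracket -> illegal
(7,2): no bracket -> illegal
(7,3): no bracket -> illegal
W mobility = 9

Answer: B=5 W=9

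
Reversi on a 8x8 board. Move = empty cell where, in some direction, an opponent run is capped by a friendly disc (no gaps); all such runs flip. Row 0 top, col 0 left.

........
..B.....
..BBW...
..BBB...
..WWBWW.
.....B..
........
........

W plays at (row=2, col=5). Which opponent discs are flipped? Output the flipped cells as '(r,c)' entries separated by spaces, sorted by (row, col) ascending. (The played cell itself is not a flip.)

Dir NW: first cell '.' (not opp) -> no flip
Dir N: first cell '.' (not opp) -> no flip
Dir NE: first cell '.' (not opp) -> no flip
Dir W: first cell 'W' (not opp) -> no flip
Dir E: first cell '.' (not opp) -> no flip
Dir SW: opp run (3,4) capped by W -> flip
Dir S: first cell '.' (not opp) -> no flip
Dir SE: first cell '.' (not opp) -> no flip

Answer: (3,4)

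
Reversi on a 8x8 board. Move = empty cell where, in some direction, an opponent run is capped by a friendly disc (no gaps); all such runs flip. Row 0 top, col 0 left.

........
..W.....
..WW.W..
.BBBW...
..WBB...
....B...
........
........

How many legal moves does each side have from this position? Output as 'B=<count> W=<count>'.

Answer: B=11 W=10

Derivation:
-- B to move --
(0,1): no bracket -> illegal
(0,2): flips 2 -> legal
(0,3): no bracket -> illegal
(1,1): flips 1 -> legal
(1,3): flips 2 -> legal
(1,4): flips 1 -> legal
(1,5): no bracket -> illegal
(1,6): flips 2 -> legal
(2,1): no bracket -> illegal
(2,4): flips 1 -> legal
(2,6): no bracket -> illegal
(3,5): flips 1 -> legal
(3,6): no bracket -> illegal
(4,1): flips 1 -> legal
(4,5): no bracket -> illegal
(5,1): flips 1 -> legal
(5,2): flips 1 -> legal
(5,3): flips 1 -> legal
B mobility = 11
-- W to move --
(2,0): flips 1 -> legal
(2,1): no bracket -> illegal
(2,4): flips 1 -> legal
(3,0): flips 3 -> legal
(3,5): no bracket -> illegal
(4,0): flips 1 -> legal
(4,1): flips 1 -> legal
(4,5): flips 2 -> legal
(5,2): flips 1 -> legal
(5,3): flips 2 -> legal
(5,5): flips 2 -> legal
(6,3): no bracket -> illegal
(6,4): flips 2 -> legal
(6,5): no bracket -> illegal
W mobility = 10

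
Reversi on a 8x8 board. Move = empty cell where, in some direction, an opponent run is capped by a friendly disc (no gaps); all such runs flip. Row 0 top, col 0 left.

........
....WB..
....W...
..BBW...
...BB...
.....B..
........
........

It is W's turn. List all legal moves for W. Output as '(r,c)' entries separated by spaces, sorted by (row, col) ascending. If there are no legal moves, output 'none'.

Answer: (0,6) (1,6) (3,1) (4,2) (5,2) (5,4)

Derivation:
(0,4): no bracket -> illegal
(0,5): no bracket -> illegal
(0,6): flips 1 -> legal
(1,6): flips 1 -> legal
(2,1): no bracket -> illegal
(2,2): no bracket -> illegal
(2,3): no bracket -> illegal
(2,5): no bracket -> illegal
(2,6): no bracket -> illegal
(3,1): flips 2 -> legal
(3,5): no bracket -> illegal
(4,1): no bracket -> illegal
(4,2): flips 1 -> legal
(4,5): no bracket -> illegal
(4,6): no bracket -> illegal
(5,2): flips 1 -> legal
(5,3): no bracket -> illegal
(5,4): flips 1 -> legal
(5,6): no bracket -> illegal
(6,4): no bracket -> illegal
(6,5): no bracket -> illegal
(6,6): no bracket -> illegal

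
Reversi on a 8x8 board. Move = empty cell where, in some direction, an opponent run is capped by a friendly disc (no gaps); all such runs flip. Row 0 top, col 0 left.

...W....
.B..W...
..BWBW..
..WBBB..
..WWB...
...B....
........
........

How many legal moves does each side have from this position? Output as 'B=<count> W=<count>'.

-- B to move --
(0,2): no bracket -> illegal
(0,4): flips 1 -> legal
(0,5): no bracket -> illegal
(1,2): flips 1 -> legal
(1,3): flips 1 -> legal
(1,5): flips 1 -> legal
(1,6): flips 1 -> legal
(2,1): no bracket -> illegal
(2,6): flips 1 -> legal
(3,1): flips 2 -> legal
(3,6): no bracket -> illegal
(4,1): flips 2 -> legal
(5,1): flips 1 -> legal
(5,2): flips 3 -> legal
(5,4): no bracket -> illegal
B mobility = 10
-- W to move --
(0,0): no bracket -> illegal
(0,1): no bracket -> illegal
(0,2): no bracket -> illegal
(1,0): no bracket -> illegal
(1,2): flips 1 -> legal
(1,3): no bracket -> illegal
(1,5): flips 2 -> legal
(2,0): no bracket -> illegal
(2,1): flips 1 -> legal
(2,6): no bracket -> illegal
(3,1): no bracket -> illegal
(3,6): flips 3 -> legal
(4,5): flips 3 -> legal
(4,6): no bracket -> illegal
(5,2): no bracket -> illegal
(5,4): flips 3 -> legal
(5,5): no bracket -> illegal
(6,2): no bracket -> illegal
(6,3): flips 1 -> legal
(6,4): flips 1 -> legal
W mobility = 8

Answer: B=10 W=8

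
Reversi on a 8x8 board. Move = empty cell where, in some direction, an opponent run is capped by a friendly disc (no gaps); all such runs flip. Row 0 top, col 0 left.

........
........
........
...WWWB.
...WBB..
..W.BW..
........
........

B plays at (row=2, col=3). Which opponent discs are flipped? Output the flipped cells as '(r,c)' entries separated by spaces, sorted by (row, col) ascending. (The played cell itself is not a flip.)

Answer: (3,4)

Derivation:
Dir NW: first cell '.' (not opp) -> no flip
Dir N: first cell '.' (not opp) -> no flip
Dir NE: first cell '.' (not opp) -> no flip
Dir W: first cell '.' (not opp) -> no flip
Dir E: first cell '.' (not opp) -> no flip
Dir SW: first cell '.' (not opp) -> no flip
Dir S: opp run (3,3) (4,3), next='.' -> no flip
Dir SE: opp run (3,4) capped by B -> flip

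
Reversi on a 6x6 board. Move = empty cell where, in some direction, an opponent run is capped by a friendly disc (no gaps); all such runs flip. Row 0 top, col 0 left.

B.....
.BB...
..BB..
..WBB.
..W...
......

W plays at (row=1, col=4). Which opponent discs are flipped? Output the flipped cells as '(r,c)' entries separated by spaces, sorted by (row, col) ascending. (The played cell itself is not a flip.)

Dir NW: first cell '.' (not opp) -> no flip
Dir N: first cell '.' (not opp) -> no flip
Dir NE: first cell '.' (not opp) -> no flip
Dir W: first cell '.' (not opp) -> no flip
Dir E: first cell '.' (not opp) -> no flip
Dir SW: opp run (2,3) capped by W -> flip
Dir S: first cell '.' (not opp) -> no flip
Dir SE: first cell '.' (not opp) -> no flip

Answer: (2,3)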